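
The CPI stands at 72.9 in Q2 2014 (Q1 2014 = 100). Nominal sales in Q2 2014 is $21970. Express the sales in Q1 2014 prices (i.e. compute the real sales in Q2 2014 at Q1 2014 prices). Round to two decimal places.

30137.17

Real = Nominal ÷ (Index/100) = 21970 ÷ (72.9/100)
     = 21970 ÷ 0.729 = 30137.1742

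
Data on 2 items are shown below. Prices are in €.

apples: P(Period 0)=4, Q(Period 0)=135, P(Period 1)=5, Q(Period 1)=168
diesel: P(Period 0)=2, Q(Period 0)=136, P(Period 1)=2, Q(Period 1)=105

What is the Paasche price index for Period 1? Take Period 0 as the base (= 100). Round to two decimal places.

Paasche price index uses current-period quantities as weights.
ΣP(Period 1)·Q(Period 1) = 5×168 + 2×105 = 840 + 210 = 1050
ΣP(Period 0)·Q(Period 1) = 4×168 + 2×105 = 672 + 210 = 882
Index = 1050 / 882 × 100 = 119.0476

119.05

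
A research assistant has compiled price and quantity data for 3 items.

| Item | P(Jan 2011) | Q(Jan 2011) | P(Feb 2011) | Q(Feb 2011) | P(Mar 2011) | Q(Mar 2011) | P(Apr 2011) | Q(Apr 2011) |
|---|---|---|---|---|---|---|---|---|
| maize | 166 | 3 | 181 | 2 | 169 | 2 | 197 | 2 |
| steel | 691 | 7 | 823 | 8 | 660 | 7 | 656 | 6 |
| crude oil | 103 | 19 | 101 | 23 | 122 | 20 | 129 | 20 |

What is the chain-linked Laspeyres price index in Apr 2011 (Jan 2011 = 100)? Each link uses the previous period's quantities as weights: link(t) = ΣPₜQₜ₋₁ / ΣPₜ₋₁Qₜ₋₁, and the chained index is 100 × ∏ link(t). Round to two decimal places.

104.81

Link Jan 2011→Feb 2011:
ΣP(Feb 2011)Q(Jan 2011) = 181×3 + 823×7 + 101×19 = 543 + 5761 + 1919 = 8223
ΣP(Jan 2011)Q(Jan 2011) = 166×3 + 691×7 + 103×19 = 498 + 4837 + 1957 = 7292
link = 8223/7292 = 1.127674
Link Feb 2011→Mar 2011:
ΣP(Mar 2011)Q(Feb 2011) = 169×2 + 660×8 + 122×23 = 338 + 5280 + 2806 = 8424
ΣP(Feb 2011)Q(Feb 2011) = 181×2 + 823×8 + 101×23 = 362 + 6584 + 2323 = 9269
link = 8424/9269 = 0.908836
Link Mar 2011→Apr 2011:
ΣP(Apr 2011)Q(Mar 2011) = 197×2 + 656×7 + 129×20 = 394 + 4592 + 2580 = 7566
ΣP(Mar 2011)Q(Mar 2011) = 169×2 + 660×7 + 122×20 = 338 + 4620 + 2440 = 7398
link = 7566/7398 = 1.022709
Chained index = 100 × 1.127674 × 0.908836 × 1.022709 = 104.8144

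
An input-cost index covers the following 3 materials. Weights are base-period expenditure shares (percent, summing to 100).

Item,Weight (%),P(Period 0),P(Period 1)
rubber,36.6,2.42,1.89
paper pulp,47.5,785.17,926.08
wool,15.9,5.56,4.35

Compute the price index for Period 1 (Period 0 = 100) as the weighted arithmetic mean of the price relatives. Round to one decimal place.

97.0

rubber: 36.6 × (1.89/2.42) = 36.6 × 0.780992 = 28.5843
paper pulp: 47.5 × (926.08/785.17) = 47.5 × 1.179464 = 56.0246
wool: 15.9 × (4.35/5.56) = 15.9 × 0.782374 = 12.4397
Index = Σ wᵢ·(p₁ᵢ/p₀ᵢ) = 28.5843 + 56.0246 + 12.4397 = 97.0486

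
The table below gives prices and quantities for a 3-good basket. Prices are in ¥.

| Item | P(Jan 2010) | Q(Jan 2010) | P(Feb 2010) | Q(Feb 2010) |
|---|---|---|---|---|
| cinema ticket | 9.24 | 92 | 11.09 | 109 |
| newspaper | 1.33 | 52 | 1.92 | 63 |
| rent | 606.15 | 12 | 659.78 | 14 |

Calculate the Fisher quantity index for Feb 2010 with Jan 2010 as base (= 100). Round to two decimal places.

116.91

Laspeyres component (base-period weights):
ΣP(Jan 2010)Q(Feb 2010) = 9.24×109 + 1.33×63 + 606.15×14 = 1007.16 + 83.79 + 8486.1 = 9577.05
ΣP(Jan 2010)Q(Jan 2010) = 9.24×92 + 1.33×52 + 606.15×12 = 850.08 + 69.16 + 7273.8 = 8193.04
L = 9577.05 / 8193.04 × 100 = 116.8925
Paasche component (current-period weights):
ΣP(Feb 2010)Q(Feb 2010) = 11.09×109 + 1.92×63 + 659.78×14 = 1208.81 + 120.96 + 9236.92 = 10566.69
ΣP(Feb 2010)Q(Jan 2010) = 11.09×92 + 1.92×52 + 659.78×12 = 1020.28 + 99.84 + 7917.36 = 9037.48
P = 10566.69 / 9037.48 × 100 = 116.9208
Fisher = √(L × P) = √(116.8925 × 116.9208) = 116.9066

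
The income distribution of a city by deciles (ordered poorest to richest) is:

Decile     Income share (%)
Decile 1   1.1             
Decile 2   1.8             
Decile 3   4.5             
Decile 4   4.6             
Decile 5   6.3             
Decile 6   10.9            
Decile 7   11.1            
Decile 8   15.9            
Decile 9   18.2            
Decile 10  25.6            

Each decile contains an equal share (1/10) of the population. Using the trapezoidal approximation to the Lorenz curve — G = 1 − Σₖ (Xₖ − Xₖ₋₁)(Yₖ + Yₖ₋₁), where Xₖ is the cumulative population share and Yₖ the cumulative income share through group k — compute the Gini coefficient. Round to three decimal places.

Cumulative income shares Yₖ: 0.0110, 0.0290, 0.0740, 0.1200, 0.1830, 0.2920, 0.4030, 0.5620, 0.7440, 1.0000
Σ (Xₖ−Xₖ₋₁)(Yₖ+Yₖ₋₁) = (1/10)(0.0110+0.0000) + (1/10)(0.0290+0.0110) + (1/10)(0.0740+0.0290) + (1/10)(0.1200+0.0740) + (1/10)(0.1830+0.1200) + (1/10)(0.2920+0.1830) + (1/10)(0.4030+0.2920) + (1/10)(0.5620+0.4030) + (1/10)(0.7440+0.5620) + (1/10)(1.0000+0.7440)
  = 0.0011 + 0.0040 + 0.0103 + 0.0194 + 0.0303 + 0.0475 + 0.0695 + 0.0965 + 0.1306 + 0.1744 = 0.5836
G = 1 − 0.5836 = 0.4164

0.416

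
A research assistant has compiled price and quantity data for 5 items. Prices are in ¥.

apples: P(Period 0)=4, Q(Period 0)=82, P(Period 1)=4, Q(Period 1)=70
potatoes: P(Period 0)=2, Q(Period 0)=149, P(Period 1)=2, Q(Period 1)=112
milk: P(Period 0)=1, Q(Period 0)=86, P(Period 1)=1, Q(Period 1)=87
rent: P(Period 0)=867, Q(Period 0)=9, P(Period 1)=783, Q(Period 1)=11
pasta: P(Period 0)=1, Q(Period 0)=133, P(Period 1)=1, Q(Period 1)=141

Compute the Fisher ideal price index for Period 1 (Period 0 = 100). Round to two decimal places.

Laspeyres component (base-period weights):
ΣP(Period 1)Q(Period 0) = 4×82 + 2×149 + 1×86 + 783×9 + 1×133 = 328 + 298 + 86 + 7047 + 133 = 7892
ΣP(Period 0)Q(Period 0) = 4×82 + 2×149 + 1×86 + 867×9 + 1×133 = 328 + 298 + 86 + 7803 + 133 = 8648
L = 7892 / 8648 × 100 = 91.2581
Paasche component (current-period weights):
ΣP(Period 1)Q(Period 1) = 4×70 + 2×112 + 1×87 + 783×11 + 1×141 = 280 + 224 + 87 + 8613 + 141 = 9345
ΣP(Period 0)Q(Period 1) = 4×70 + 2×112 + 1×87 + 867×11 + 1×141 = 280 + 224 + 87 + 9537 + 141 = 10269
P = 9345 / 10269 × 100 = 91.0020
Fisher = √(L × P) = √(91.2581 × 91.0020) = 91.1300

91.13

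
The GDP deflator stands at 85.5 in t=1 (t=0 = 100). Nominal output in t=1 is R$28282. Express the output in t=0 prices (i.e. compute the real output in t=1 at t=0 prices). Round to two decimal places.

Real = Nominal ÷ (Index/100) = 28282 ÷ (85.5/100)
     = 28282 ÷ 0.855 = 33078.3626

33078.36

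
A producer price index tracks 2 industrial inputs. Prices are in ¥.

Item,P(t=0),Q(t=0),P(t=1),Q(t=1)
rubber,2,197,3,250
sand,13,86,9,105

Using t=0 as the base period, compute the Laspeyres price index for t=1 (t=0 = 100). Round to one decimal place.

90.3

Laspeyres price index uses base-period quantities as weights.
ΣP(t=1)·Q(t=0) = 3×197 + 9×86 = 591 + 774 = 1365
ΣP(t=0)·Q(t=0) = 2×197 + 13×86 = 394 + 1118 = 1512
Index = 1365 / 1512 × 100 = 90.2778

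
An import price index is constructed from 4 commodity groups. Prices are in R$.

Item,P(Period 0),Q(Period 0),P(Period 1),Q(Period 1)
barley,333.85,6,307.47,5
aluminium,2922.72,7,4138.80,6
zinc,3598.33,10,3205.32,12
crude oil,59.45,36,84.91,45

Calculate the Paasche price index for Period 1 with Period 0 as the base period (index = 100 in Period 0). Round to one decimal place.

Paasche price index uses current-period quantities as weights.
ΣP(Period 1)·Q(Period 1) = 307.47×5 + 4138.80×6 + 3205.32×12 + 84.91×45 = 1537.35 + 24832.8 + 38463.84 + 3820.95 = 68654.94
ΣP(Period 0)·Q(Period 1) = 333.85×5 + 2922.72×6 + 3598.33×12 + 59.45×45 = 1669.25 + 17536.32 + 43179.96 + 2675.25 = 65060.78
Index = 68654.94 / 65060.78 × 100 = 105.5243

105.5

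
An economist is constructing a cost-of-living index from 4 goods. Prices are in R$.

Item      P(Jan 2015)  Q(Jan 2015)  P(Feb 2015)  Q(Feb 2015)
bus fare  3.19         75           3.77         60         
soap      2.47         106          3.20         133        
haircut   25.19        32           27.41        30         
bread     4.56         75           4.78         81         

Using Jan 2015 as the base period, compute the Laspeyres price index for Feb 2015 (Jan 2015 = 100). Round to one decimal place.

Laspeyres price index uses base-period quantities as weights.
ΣP(Feb 2015)·Q(Jan 2015) = 3.77×75 + 3.20×106 + 27.41×32 + 4.78×75 = 282.75 + 339.2 + 877.12 + 358.5 = 1857.57
ΣP(Jan 2015)·Q(Jan 2015) = 3.19×75 + 2.47×106 + 25.19×32 + 4.56×75 = 239.25 + 261.82 + 806.08 + 342 = 1649.15
Index = 1857.57 / 1649.15 × 100 = 112.6380

112.6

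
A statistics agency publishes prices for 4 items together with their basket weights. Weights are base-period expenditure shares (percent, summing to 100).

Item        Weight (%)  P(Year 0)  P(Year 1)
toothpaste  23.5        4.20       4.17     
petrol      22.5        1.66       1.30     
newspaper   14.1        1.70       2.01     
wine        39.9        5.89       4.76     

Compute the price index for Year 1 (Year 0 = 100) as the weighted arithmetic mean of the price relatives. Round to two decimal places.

89.87

toothpaste: 23.5 × (4.17/4.20) = 23.5 × 0.992857 = 23.3321
petrol: 22.5 × (1.30/1.66) = 22.5 × 0.783133 = 17.6205
newspaper: 14.1 × (2.01/1.70) = 14.1 × 1.182353 = 16.6712
wine: 39.9 × (4.76/5.89) = 39.9 × 0.808149 = 32.2452
Index = Σ wᵢ·(p₁ᵢ/p₀ᵢ) = 23.3321 + 17.6205 + 16.6712 + 32.2452 = 89.8690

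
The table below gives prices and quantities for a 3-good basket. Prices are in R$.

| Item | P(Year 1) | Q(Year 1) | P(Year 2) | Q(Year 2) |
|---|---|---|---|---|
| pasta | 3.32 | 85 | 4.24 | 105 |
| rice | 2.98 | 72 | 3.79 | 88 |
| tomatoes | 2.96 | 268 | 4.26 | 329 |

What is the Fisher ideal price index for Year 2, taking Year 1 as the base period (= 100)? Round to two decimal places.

137.59

Laspeyres component (base-period weights):
ΣP(Year 2)Q(Year 1) = 4.24×85 + 3.79×72 + 4.26×268 = 360.4 + 272.88 + 1141.68 = 1774.96
ΣP(Year 1)Q(Year 1) = 3.32×85 + 2.98×72 + 2.96×268 = 282.2 + 214.56 + 793.28 = 1290.04
L = 1774.96 / 1290.04 × 100 = 137.5895
Paasche component (current-period weights):
ΣP(Year 2)Q(Year 2) = 4.24×105 + 3.79×88 + 4.26×329 = 445.2 + 333.52 + 1401.54 = 2180.26
ΣP(Year 1)Q(Year 2) = 3.32×105 + 2.98×88 + 2.96×329 = 348.6 + 262.24 + 973.84 = 1584.68
P = 2180.26 / 1584.68 × 100 = 137.5836
Fisher = √(L × P) = √(137.5895 × 137.5836) = 137.5866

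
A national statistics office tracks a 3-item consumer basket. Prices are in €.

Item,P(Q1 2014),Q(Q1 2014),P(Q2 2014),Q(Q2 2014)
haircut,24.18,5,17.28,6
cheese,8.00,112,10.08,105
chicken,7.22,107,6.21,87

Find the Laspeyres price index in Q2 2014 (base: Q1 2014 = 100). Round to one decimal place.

105.1

Laspeyres price index uses base-period quantities as weights.
ΣP(Q2 2014)·Q(Q1 2014) = 17.28×5 + 10.08×112 + 6.21×107 = 86.4 + 1128.96 + 664.47 = 1879.83
ΣP(Q1 2014)·Q(Q1 2014) = 24.18×5 + 8.00×112 + 7.22×107 = 120.9 + 896 + 772.54 = 1789.44
Index = 1879.83 / 1789.44 × 100 = 105.0513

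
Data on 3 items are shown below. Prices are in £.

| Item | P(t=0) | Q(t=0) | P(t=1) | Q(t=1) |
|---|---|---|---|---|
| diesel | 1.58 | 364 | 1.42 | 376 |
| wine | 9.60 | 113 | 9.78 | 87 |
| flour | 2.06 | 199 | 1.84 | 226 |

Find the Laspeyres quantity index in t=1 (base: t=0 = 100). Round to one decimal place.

91.5

Laspeyres quantity index uses base-period prices as weights.
ΣP(t=0)·Q(t=1) = 1.58×376 + 9.60×87 + 2.06×226 = 594.08 + 835.2 + 465.56 = 1894.84
ΣP(t=0)·Q(t=0) = 1.58×364 + 9.60×113 + 2.06×199 = 575.12 + 1084.8 + 409.94 = 2069.86
Index = 1894.84 / 2069.86 × 100 = 91.5444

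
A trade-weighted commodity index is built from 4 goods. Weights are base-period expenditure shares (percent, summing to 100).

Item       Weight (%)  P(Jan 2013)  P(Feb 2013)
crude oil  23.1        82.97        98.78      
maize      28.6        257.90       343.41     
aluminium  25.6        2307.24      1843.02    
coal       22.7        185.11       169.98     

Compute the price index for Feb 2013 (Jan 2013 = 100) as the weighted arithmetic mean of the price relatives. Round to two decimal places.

106.88

crude oil: 23.1 × (98.78/82.97) = 23.1 × 1.190551 = 27.5017
maize: 28.6 × (343.41/257.90) = 28.6 × 1.331563 = 38.0827
aluminium: 25.6 × (1843.02/2307.24) = 25.6 × 0.798799 = 20.4492
coal: 22.7 × (169.98/185.11) = 22.7 × 0.918265 = 20.8446
Index = Σ wᵢ·(p₁ᵢ/p₀ᵢ) = 27.5017 + 38.0827 + 20.4492 + 20.8446 = 106.8783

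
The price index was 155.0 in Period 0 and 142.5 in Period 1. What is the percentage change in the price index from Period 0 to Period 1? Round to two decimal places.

-8.06%

Change = (142.5 − 155.0) / 155.0 × 100
       = -12.5 / 155.0 × 100 = -8.0645%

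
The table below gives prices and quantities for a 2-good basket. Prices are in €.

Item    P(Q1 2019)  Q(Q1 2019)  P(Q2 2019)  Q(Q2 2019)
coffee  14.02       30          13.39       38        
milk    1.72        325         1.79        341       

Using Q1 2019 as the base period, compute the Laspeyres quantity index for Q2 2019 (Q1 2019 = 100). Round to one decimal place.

Laspeyres quantity index uses base-period prices as weights.
ΣP(Q1 2019)·Q(Q2 2019) = 14.02×38 + 1.72×341 = 532.76 + 586.52 = 1119.28
ΣP(Q1 2019)·Q(Q1 2019) = 14.02×30 + 1.72×325 = 420.6 + 559 = 979.6
Index = 1119.28 / 979.6 × 100 = 114.2589

114.3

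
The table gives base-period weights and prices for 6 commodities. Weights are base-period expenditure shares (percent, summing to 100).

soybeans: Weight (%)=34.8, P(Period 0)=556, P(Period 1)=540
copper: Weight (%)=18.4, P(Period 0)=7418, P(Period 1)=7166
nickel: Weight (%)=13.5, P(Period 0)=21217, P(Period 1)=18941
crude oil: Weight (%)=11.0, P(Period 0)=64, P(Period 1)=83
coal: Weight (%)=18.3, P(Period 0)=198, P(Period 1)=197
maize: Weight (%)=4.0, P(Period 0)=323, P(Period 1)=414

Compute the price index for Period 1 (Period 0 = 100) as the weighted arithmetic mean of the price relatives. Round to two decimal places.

101.23

soybeans: 34.8 × (540/556) = 34.8 × 0.971223 = 33.7986
copper: 18.4 × (7166/7418) = 18.4 × 0.966029 = 17.7749
nickel: 13.5 × (18941/21217) = 13.5 × 0.892728 = 12.0518
crude oil: 11.0 × (83/64) = 11.0 × 1.296875 = 14.2656
coal: 18.3 × (197/198) = 18.3 × 0.994949 = 18.2076
maize: 4.0 × (414/323) = 4.0 × 1.281734 = 5.1269
Index = Σ wᵢ·(p₁ᵢ/p₀ᵢ) = 33.7986 + 17.7749 + 12.0518 + 14.2656 + 18.2076 + 5.1269 = 101.2254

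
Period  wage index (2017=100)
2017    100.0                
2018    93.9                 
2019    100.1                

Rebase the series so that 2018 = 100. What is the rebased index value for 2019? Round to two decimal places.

Rebased(2019) = 100.1 / 93.9 × 100 = 106.6028

106.60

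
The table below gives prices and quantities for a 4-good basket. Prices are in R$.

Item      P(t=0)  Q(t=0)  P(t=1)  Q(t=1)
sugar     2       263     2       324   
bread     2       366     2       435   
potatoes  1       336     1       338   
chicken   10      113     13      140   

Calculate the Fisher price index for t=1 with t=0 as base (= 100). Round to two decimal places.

Laspeyres component (base-period weights):
ΣP(t=1)Q(t=0) = 2×263 + 2×366 + 1×336 + 13×113 = 526 + 732 + 336 + 1469 = 3063
ΣP(t=0)Q(t=0) = 2×263 + 2×366 + 1×336 + 10×113 = 526 + 732 + 336 + 1130 = 2724
L = 3063 / 2724 × 100 = 112.4449
Paasche component (current-period weights):
ΣP(t=1)Q(t=1) = 2×324 + 2×435 + 1×338 + 13×140 = 648 + 870 + 338 + 1820 = 3676
ΣP(t=0)Q(t=1) = 2×324 + 2×435 + 1×338 + 10×140 = 648 + 870 + 338 + 1400 = 3256
P = 3676 / 3256 × 100 = 112.8993
Fisher = √(L × P) = √(112.4449 × 112.8993) = 112.6719

112.67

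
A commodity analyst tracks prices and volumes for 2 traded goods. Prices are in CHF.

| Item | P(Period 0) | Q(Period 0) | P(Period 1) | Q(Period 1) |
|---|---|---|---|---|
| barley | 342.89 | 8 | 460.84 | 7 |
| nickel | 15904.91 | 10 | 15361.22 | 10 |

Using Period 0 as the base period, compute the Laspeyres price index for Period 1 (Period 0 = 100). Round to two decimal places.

97.22

Laspeyres price index uses base-period quantities as weights.
ΣP(Period 1)·Q(Period 0) = 460.84×8 + 15361.22×10 = 3686.72 + 153612.2 = 157298.92
ΣP(Period 0)·Q(Period 0) = 342.89×8 + 15904.91×10 = 2743.12 + 159049.1 = 161792.22
Index = 157298.92 / 161792.22 × 100 = 97.2228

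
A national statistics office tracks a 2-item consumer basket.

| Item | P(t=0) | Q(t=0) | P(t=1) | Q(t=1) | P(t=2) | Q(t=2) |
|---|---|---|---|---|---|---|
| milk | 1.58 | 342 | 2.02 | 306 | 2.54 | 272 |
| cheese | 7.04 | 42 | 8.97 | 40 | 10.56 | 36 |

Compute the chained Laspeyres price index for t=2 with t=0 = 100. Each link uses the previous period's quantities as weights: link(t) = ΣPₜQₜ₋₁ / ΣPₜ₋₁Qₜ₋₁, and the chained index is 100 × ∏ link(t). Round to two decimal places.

156.81

Link t=0→t=1:
ΣP(t=1)Q(t=0) = 2.02×342 + 8.97×42 = 690.84 + 376.74 = 1067.58
ΣP(t=0)Q(t=0) = 1.58×342 + 7.04×42 = 540.36 + 295.68 = 836.04
link = 1067.58/836.04 = 1.276948
Link t=1→t=2:
ΣP(t=2)Q(t=1) = 2.54×306 + 10.56×40 = 777.24 + 422.4 = 1199.64
ΣP(t=1)Q(t=1) = 2.02×306 + 8.97×40 = 618.12 + 358.8 = 976.92
link = 1199.64/976.92 = 1.227982
Chained index = 100 × 1.276948 × 1.227982 = 156.8070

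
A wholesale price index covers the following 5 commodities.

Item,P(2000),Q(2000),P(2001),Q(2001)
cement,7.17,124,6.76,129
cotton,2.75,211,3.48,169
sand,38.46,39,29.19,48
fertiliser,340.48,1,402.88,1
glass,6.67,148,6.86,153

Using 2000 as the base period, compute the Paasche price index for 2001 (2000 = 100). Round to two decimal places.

Paasche price index uses current-period quantities as weights.
ΣP(2001)·Q(2001) = 6.76×129 + 3.48×169 + 29.19×48 + 402.88×1 + 6.86×153 = 872.04 + 588.12 + 1401.12 + 402.88 + 1049.58 = 4313.74
ΣP(2000)·Q(2001) = 7.17×129 + 2.75×169 + 38.46×48 + 340.48×1 + 6.67×153 = 924.93 + 464.75 + 1846.08 + 340.48 + 1020.51 = 4596.75
Index = 4313.74 / 4596.75 × 100 = 93.8433

93.84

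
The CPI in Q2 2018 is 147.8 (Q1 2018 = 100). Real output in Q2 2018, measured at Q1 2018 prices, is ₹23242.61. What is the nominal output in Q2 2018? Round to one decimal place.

34352.6

Nominal = Real × (Index/100) = 23242.61 × (147.8/100)
        = 23242.61 × 1.478 = 34352.5776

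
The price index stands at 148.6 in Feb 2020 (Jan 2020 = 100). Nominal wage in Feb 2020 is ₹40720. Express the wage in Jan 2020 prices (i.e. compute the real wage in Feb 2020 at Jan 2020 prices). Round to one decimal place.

27402.4

Real = Nominal ÷ (Index/100) = 40720 ÷ (148.6/100)
     = 40720 ÷ 1.486 = 27402.4226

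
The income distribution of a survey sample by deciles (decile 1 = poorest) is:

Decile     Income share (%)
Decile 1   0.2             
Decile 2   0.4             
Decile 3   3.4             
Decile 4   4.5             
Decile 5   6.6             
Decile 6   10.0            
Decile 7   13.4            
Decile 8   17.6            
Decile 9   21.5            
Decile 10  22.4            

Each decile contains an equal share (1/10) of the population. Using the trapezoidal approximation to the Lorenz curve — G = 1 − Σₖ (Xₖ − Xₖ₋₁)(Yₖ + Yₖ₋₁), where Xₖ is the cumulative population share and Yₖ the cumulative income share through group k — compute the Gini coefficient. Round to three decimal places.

Cumulative income shares Yₖ: 0.0020, 0.0060, 0.0400, 0.0850, 0.1510, 0.2510, 0.3850, 0.5610, 0.7760, 1.0000
Σ (Xₖ−Xₖ₋₁)(Yₖ+Yₖ₋₁) = (1/10)(0.0020+0.0000) + (1/10)(0.0060+0.0020) + (1/10)(0.0400+0.0060) + (1/10)(0.0850+0.0400) + (1/10)(0.1510+0.0850) + (1/10)(0.2510+0.1510) + (1/10)(0.3850+0.2510) + (1/10)(0.5610+0.3850) + (1/10)(0.7760+0.5610) + (1/10)(1.0000+0.7760)
  = 0.0002 + 0.0008 + 0.0046 + 0.0125 + 0.0236 + 0.0402 + 0.0636 + 0.0946 + 0.1337 + 0.1776 = 0.5514
G = 1 − 0.5514 = 0.4486

0.449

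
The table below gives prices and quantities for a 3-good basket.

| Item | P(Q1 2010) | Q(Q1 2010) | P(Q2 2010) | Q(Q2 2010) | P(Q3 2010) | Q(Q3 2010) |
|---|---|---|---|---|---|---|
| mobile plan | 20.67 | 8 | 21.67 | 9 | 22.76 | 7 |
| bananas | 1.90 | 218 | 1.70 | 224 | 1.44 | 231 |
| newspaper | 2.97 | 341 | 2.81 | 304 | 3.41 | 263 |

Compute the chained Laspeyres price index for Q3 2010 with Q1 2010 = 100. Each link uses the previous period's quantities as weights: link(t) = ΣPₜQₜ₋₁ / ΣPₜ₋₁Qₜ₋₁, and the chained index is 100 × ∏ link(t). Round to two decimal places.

103.18

Link Q1 2010→Q2 2010:
ΣP(Q2 2010)Q(Q1 2010) = 21.67×8 + 1.70×218 + 2.81×341 = 173.36 + 370.6 + 958.21 = 1502.17
ΣP(Q1 2010)Q(Q1 2010) = 20.67×8 + 1.90×218 + 2.97×341 = 165.36 + 414.2 + 1012.77 = 1592.33
link = 1502.17/1592.33 = 0.943379
Link Q2 2010→Q3 2010:
ΣP(Q3 2010)Q(Q2 2010) = 22.76×9 + 1.44×224 + 3.41×304 = 204.84 + 322.56 + 1036.64 = 1564.04
ΣP(Q2 2010)Q(Q2 2010) = 21.67×9 + 1.70×224 + 2.81×304 = 195.03 + 380.8 + 854.24 = 1430.07
link = 1564.04/1430.07 = 1.093681
Chained index = 100 × 0.943379 × 1.093681 = 103.1755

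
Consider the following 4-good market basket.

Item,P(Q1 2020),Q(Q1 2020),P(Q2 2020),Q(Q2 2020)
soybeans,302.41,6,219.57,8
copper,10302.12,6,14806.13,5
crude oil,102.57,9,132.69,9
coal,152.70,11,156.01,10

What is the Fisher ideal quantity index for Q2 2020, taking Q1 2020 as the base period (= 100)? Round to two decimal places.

Laspeyres component (base-period weights):
ΣP(Q1 2020)Q(Q2 2020) = 302.41×8 + 10302.12×5 + 102.57×9 + 152.70×10 = 2419.28 + 51510.6 + 923.13 + 1527 = 56380.01
ΣP(Q1 2020)Q(Q1 2020) = 302.41×6 + 10302.12×6 + 102.57×9 + 152.70×11 = 1814.46 + 61812.72 + 923.13 + 1679.7 = 66230.01
L = 56380.01 / 66230.01 × 100 = 85.1276
Paasche component (current-period weights):
ΣP(Q2 2020)Q(Q2 2020) = 219.57×8 + 14806.13×5 + 132.69×9 + 156.01×10 = 1756.56 + 74030.65 + 1194.21 + 1560.1 = 78541.52
ΣP(Q2 2020)Q(Q1 2020) = 219.57×6 + 14806.13×6 + 132.69×9 + 156.01×11 = 1317.42 + 88836.78 + 1194.21 + 1716.11 = 93064.52
P = 78541.52 / 93064.52 × 100 = 84.3947
Fisher = √(L × P) = √(85.1276 × 84.3947) = 84.7604

84.76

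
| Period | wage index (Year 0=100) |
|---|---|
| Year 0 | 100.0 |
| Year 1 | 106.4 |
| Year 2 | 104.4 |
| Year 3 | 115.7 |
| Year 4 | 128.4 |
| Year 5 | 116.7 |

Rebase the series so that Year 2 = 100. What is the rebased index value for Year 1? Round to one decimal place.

Rebased(Year 1) = 106.4 / 104.4 × 100 = 101.9157

101.9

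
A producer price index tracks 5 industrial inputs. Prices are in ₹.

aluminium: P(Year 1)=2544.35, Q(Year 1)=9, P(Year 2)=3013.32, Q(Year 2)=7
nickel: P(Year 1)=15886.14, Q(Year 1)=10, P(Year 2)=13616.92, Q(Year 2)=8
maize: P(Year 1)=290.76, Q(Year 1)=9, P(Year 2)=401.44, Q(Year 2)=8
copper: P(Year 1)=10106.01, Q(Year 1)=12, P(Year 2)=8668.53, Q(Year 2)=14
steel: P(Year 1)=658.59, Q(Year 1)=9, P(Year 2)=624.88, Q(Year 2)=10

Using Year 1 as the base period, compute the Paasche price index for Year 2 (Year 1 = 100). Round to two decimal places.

88.33

Paasche price index uses current-period quantities as weights.
ΣP(Year 2)·Q(Year 2) = 3013.32×7 + 13616.92×8 + 401.44×8 + 8668.53×14 + 624.88×10 = 21093.24 + 108935.36 + 3211.52 + 121359.42 + 6248.8 = 260848.34
ΣP(Year 1)·Q(Year 2) = 2544.35×7 + 15886.14×8 + 290.76×8 + 10106.01×14 + 658.59×10 = 17810.45 + 127089.12 + 2326.08 + 141484.14 + 6585.9 = 295295.69
Index = 260848.34 / 295295.69 × 100 = 88.3346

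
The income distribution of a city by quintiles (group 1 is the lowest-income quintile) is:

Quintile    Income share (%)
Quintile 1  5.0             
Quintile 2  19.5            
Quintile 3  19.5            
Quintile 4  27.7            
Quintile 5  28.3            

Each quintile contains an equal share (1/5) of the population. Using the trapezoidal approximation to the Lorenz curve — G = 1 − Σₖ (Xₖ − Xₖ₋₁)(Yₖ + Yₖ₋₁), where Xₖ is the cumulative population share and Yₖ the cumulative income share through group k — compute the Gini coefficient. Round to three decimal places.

0.219

Cumulative income shares Yₖ: 0.0500, 0.2450, 0.4400, 0.7170, 1.0000
Σ (Xₖ−Xₖ₋₁)(Yₖ+Yₖ₋₁) = (1/5)(0.0500+0.0000) + (1/5)(0.2450+0.0500) + (1/5)(0.4400+0.2450) + (1/5)(0.7170+0.4400) + (1/5)(1.0000+0.7170)
  = 0.0100 + 0.0590 + 0.1370 + 0.2314 + 0.3434 = 0.7808
G = 1 − 0.7808 = 0.2192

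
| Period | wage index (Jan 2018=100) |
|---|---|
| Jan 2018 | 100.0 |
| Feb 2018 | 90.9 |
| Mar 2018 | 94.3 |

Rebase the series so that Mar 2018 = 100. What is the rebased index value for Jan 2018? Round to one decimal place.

106.0

Rebased(Jan 2018) = 100.0 / 94.3 × 100 = 106.0445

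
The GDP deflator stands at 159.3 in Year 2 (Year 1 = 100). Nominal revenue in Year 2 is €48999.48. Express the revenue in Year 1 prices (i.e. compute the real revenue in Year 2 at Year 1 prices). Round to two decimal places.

Real = Nominal ÷ (Index/100) = 48999.48 ÷ (159.3/100)
     = 48999.48 ÷ 1.593 = 30759.2467

30759.25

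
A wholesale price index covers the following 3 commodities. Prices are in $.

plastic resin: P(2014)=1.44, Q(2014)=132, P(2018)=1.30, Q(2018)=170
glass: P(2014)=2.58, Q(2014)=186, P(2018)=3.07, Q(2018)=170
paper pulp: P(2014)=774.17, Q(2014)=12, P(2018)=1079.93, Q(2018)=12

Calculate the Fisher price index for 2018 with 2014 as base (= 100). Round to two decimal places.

137.48

Laspeyres component (base-period weights):
ΣP(2018)Q(2014) = 1.30×132 + 3.07×186 + 1079.93×12 = 171.6 + 571.02 + 12959.16 = 13701.78
ΣP(2014)Q(2014) = 1.44×132 + 2.58×186 + 774.17×12 = 190.08 + 479.88 + 9290.04 = 9960
L = 13701.78 / 9960 × 100 = 137.5681
Paasche component (current-period weights):
ΣP(2018)Q(2018) = 1.30×170 + 3.07×170 + 1079.93×12 = 221 + 521.9 + 12959.16 = 13702.06
ΣP(2014)Q(2018) = 1.44×170 + 2.58×170 + 774.17×12 = 244.8 + 438.6 + 9290.04 = 9973.44
P = 13702.06 / 9973.44 × 100 = 137.3855
Fisher = √(L × P) = √(137.5681 × 137.3855) = 137.4768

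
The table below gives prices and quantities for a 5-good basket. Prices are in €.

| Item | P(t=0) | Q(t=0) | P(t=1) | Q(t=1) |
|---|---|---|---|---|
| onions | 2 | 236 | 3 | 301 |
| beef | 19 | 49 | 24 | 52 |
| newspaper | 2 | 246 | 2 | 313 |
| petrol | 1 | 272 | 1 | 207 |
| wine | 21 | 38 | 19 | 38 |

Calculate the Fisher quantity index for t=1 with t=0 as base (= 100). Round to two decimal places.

Laspeyres component (base-period weights):
ΣP(t=0)Q(t=1) = 2×301 + 19×52 + 2×313 + 1×207 + 21×38 = 602 + 988 + 626 + 207 + 798 = 3221
ΣP(t=0)Q(t=0) = 2×236 + 19×49 + 2×246 + 1×272 + 21×38 = 472 + 931 + 492 + 272 + 798 = 2965
L = 3221 / 2965 × 100 = 108.6341
Paasche component (current-period weights):
ΣP(t=1)Q(t=1) = 3×301 + 24×52 + 2×313 + 1×207 + 19×38 = 903 + 1248 + 626 + 207 + 722 = 3706
ΣP(t=1)Q(t=0) = 3×236 + 24×49 + 2×246 + 1×272 + 19×38 = 708 + 1176 + 492 + 272 + 722 = 3370
P = 3706 / 3370 × 100 = 109.9703
Fisher = √(L × P) = √(108.6341 × 109.9703) = 109.3002

109.30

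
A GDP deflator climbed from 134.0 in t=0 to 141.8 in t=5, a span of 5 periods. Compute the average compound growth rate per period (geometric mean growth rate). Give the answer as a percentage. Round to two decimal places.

Growth factor = (141.8/134.0)^(1/5) = (1.058209)^(1/5) = 1.011380
Growth rate = 1.011380 − 1 = 0.011380 = 1.1380%

1.14%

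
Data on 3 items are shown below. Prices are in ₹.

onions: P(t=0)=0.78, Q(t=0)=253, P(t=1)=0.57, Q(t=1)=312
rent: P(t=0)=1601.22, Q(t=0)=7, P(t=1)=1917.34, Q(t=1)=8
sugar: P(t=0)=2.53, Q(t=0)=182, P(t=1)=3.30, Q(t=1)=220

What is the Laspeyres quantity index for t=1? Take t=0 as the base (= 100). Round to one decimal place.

114.7

Laspeyres quantity index uses base-period prices as weights.
ΣP(t=0)·Q(t=1) = 0.78×312 + 1601.22×8 + 2.53×220 = 243.36 + 12809.76 + 556.6 = 13609.72
ΣP(t=0)·Q(t=0) = 0.78×253 + 1601.22×7 + 2.53×182 = 197.34 + 11208.54 + 460.46 = 11866.34
Index = 13609.72 / 11866.34 × 100 = 114.6918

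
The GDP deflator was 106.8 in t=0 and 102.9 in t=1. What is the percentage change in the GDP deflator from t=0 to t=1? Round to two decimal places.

-3.65%

Change = (102.9 − 106.8) / 106.8 × 100
       = -3.9 / 106.8 × 100 = -3.6517%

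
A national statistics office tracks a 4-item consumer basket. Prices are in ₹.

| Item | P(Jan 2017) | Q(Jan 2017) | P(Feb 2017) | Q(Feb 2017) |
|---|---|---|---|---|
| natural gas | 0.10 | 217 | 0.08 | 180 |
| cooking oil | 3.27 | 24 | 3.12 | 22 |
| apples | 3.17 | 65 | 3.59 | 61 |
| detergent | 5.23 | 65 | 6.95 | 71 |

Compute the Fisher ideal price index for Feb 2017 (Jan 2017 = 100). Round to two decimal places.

Laspeyres component (base-period weights):
ΣP(Feb 2017)Q(Jan 2017) = 0.08×217 + 3.12×24 + 3.59×65 + 6.95×65 = 17.36 + 74.88 + 233.35 + 451.75 = 777.34
ΣP(Jan 2017)Q(Jan 2017) = 0.10×217 + 3.27×24 + 3.17×65 + 5.23×65 = 21.7 + 78.48 + 206.05 + 339.95 = 646.18
L = 777.34 / 646.18 × 100 = 120.2977
Paasche component (current-period weights):
ΣP(Feb 2017)Q(Feb 2017) = 0.08×180 + 3.12×22 + 3.59×61 + 6.95×71 = 14.4 + 68.64 + 218.99 + 493.45 = 795.48
ΣP(Jan 2017)Q(Feb 2017) = 0.10×180 + 3.27×22 + 3.17×61 + 5.23×71 = 18 + 71.94 + 193.37 + 371.33 = 654.64
P = 795.48 / 654.64 × 100 = 121.5141
Fisher = √(L × P) = √(120.2977 × 121.5141) = 120.9044

120.90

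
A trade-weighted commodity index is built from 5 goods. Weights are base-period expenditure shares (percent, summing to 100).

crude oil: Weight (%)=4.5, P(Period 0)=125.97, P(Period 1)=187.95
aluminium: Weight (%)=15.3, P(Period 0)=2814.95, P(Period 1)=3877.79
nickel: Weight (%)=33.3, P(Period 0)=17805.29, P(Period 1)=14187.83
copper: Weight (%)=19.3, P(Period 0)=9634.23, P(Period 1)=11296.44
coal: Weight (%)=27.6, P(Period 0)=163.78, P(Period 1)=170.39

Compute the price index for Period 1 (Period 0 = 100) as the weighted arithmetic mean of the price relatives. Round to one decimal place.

105.7

crude oil: 4.5 × (187.95/125.97) = 4.5 × 1.492022 = 6.7141
aluminium: 15.3 × (3877.79/2814.95) = 15.3 × 1.377570 = 21.0768
nickel: 33.3 × (14187.83/17805.29) = 33.3 × 0.796832 = 26.5345
copper: 19.3 × (11296.44/9634.23) = 19.3 × 1.172532 = 22.6299
coal: 27.6 × (170.39/163.78) = 27.6 × 1.040359 = 28.7139
Index = Σ wᵢ·(p₁ᵢ/p₀ᵢ) = 6.7141 + 21.0768 + 26.5345 + 22.6299 + 28.7139 = 105.6692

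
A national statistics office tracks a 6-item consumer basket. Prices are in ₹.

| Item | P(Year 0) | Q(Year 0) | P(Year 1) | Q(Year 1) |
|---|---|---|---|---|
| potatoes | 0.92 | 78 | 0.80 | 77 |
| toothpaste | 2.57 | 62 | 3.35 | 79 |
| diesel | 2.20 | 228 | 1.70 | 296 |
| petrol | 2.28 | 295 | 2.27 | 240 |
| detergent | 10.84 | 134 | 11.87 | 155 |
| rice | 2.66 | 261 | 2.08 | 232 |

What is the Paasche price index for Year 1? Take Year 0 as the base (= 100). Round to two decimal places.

Paasche price index uses current-period quantities as weights.
ΣP(Year 1)·Q(Year 1) = 0.80×77 + 3.35×79 + 1.70×296 + 2.27×240 + 11.87×155 + 2.08×232 = 61.6 + 264.65 + 503.2 + 544.8 + 1839.85 + 482.56 = 3696.66
ΣP(Year 0)·Q(Year 1) = 0.92×77 + 2.57×79 + 2.20×296 + 2.28×240 + 10.84×155 + 2.66×232 = 70.84 + 203.03 + 651.2 + 547.2 + 1680.2 + 617.12 = 3769.59
Index = 3696.66 / 3769.59 × 100 = 98.0653

98.07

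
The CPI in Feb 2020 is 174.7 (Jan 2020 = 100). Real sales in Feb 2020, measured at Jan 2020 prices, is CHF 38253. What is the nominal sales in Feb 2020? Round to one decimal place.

66828.0

Nominal = Real × (Index/100) = 38253 × (174.7/100)
        = 38253 × 1.747 = 66827.9910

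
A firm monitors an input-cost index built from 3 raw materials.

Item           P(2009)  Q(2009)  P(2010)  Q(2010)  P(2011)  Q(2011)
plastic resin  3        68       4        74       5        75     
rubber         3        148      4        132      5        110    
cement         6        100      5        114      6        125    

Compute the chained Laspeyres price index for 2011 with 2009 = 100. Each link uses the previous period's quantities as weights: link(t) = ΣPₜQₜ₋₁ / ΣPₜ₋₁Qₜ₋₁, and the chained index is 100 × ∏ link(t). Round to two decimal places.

Link 2009→2010:
ΣP(2010)Q(2009) = 4×68 + 4×148 + 5×100 = 272 + 592 + 500 = 1364
ΣP(2009)Q(2009) = 3×68 + 3×148 + 6×100 = 204 + 444 + 600 = 1248
link = 1364/1248 = 1.092949
Link 2010→2011:
ΣP(2011)Q(2010) = 5×74 + 5×132 + 6×114 = 370 + 660 + 684 = 1714
ΣP(2010)Q(2010) = 4×74 + 4×132 + 5×114 = 296 + 528 + 570 = 1394
link = 1714/1394 = 1.229555
Chained index = 100 × 1.092949 × 1.229555 = 134.3841

134.38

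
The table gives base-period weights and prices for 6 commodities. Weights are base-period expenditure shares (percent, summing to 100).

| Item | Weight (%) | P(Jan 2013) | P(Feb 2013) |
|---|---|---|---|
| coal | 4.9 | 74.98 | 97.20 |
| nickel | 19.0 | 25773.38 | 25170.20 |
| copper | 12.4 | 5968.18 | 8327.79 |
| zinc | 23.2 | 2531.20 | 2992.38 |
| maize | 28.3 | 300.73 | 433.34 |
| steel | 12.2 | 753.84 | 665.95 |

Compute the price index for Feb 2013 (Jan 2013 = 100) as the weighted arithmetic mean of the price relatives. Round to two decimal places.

121.19

coal: 4.9 × (97.20/74.98) = 4.9 × 1.296346 = 6.3521
nickel: 19.0 × (25170.20/25773.38) = 19.0 × 0.976597 = 18.5553
copper: 12.4 × (8327.79/5968.18) = 12.4 × 1.395365 = 17.3025
zinc: 23.2 × (2992.38/2531.20) = 23.2 × 1.182198 = 27.4270
maize: 28.3 × (433.34/300.73) = 28.3 × 1.440960 = 40.7792
steel: 12.2 × (665.95/753.84) = 12.2 × 0.883410 = 10.7776
Index = Σ wᵢ·(p₁ᵢ/p₀ᵢ) = 6.3521 + 18.5553 + 17.3025 + 27.4270 + 40.7792 + 10.7776 = 121.1937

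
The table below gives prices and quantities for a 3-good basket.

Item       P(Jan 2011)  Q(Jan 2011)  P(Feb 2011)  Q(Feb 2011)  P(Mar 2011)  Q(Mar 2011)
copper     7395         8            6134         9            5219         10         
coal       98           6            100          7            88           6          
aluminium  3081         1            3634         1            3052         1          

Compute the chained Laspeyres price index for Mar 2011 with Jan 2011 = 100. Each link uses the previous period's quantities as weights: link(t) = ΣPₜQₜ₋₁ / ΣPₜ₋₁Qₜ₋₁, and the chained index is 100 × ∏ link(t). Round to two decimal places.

72.16

Link Jan 2011→Feb 2011:
ΣP(Feb 2011)Q(Jan 2011) = 6134×8 + 100×6 + 3634×1 = 49072 + 600 + 3634 = 53306
ΣP(Jan 2011)Q(Jan 2011) = 7395×8 + 98×6 + 3081×1 = 59160 + 588 + 3081 = 62829
link = 53306/62829 = 0.848430
Link Feb 2011→Mar 2011:
ΣP(Mar 2011)Q(Feb 2011) = 5219×9 + 88×7 + 3052×1 = 46971 + 616 + 3052 = 50639
ΣP(Feb 2011)Q(Feb 2011) = 6134×9 + 100×7 + 3634×1 = 55206 + 700 + 3634 = 59540
link = 50639/59540 = 0.850504
Chained index = 100 × 0.848430 × 0.850504 = 72.1593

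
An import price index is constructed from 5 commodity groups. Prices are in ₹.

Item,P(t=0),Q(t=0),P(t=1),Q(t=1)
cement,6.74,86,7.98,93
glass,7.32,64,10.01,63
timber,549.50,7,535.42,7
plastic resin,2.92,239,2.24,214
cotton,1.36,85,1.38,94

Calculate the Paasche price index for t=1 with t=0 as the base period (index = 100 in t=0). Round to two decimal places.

100.75

Paasche price index uses current-period quantities as weights.
ΣP(t=1)·Q(t=1) = 7.98×93 + 10.01×63 + 535.42×7 + 2.24×214 + 1.38×94 = 742.14 + 630.63 + 3747.94 + 479.36 + 129.72 = 5729.79
ΣP(t=0)·Q(t=1) = 6.74×93 + 7.32×63 + 549.50×7 + 2.92×214 + 1.36×94 = 626.82 + 461.16 + 3846.5 + 624.88 + 127.84 = 5687.2
Index = 5729.79 / 5687.2 × 100 = 100.7489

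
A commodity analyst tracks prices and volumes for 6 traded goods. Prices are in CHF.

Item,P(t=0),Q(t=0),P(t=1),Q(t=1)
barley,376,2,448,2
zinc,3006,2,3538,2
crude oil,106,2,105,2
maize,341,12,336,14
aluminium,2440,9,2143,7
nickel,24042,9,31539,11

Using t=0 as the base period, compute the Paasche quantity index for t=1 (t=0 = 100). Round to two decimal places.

118.86

Paasche quantity index uses current-period prices as weights.
ΣP(t=1)·Q(t=1) = 448×2 + 3538×2 + 105×2 + 336×14 + 2143×7 + 31539×11 = 896 + 7076 + 210 + 4704 + 15001 + 346929 = 374816
ΣP(t=1)·Q(t=0) = 448×2 + 3538×2 + 105×2 + 336×12 + 2143×9 + 31539×9 = 896 + 7076 + 210 + 4032 + 19287 + 283851 = 315352
Index = 374816 / 315352 × 100 = 118.8564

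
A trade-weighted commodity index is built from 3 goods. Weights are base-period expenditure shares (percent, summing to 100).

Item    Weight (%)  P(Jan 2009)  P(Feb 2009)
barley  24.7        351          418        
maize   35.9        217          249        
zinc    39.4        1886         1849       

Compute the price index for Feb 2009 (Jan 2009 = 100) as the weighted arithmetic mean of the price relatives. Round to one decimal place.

109.2

barley: 24.7 × (418/351) = 24.7 × 1.190883 = 29.4148
maize: 35.9 × (249/217) = 35.9 × 1.147465 = 41.1940
zinc: 39.4 × (1849/1886) = 39.4 × 0.980382 = 38.6270
Index = Σ wᵢ·(p₁ᵢ/p₀ᵢ) = 29.4148 + 41.1940 + 38.6270 = 109.2359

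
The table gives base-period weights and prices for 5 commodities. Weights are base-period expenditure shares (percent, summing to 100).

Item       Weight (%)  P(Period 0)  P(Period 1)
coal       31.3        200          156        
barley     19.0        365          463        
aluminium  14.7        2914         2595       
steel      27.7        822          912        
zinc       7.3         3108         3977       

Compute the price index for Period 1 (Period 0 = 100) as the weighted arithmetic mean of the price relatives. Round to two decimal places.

101.68

coal: 31.3 × (156/200) = 31.3 × 0.780000 = 24.4140
barley: 19.0 × (463/365) = 19.0 × 1.268493 = 24.1014
aluminium: 14.7 × (2595/2914) = 14.7 × 0.890528 = 13.0908
steel: 27.7 × (912/822) = 27.7 × 1.109489 = 30.7328
zinc: 7.3 × (3977/3108) = 7.3 × 1.279601 = 9.3411
Index = Σ wᵢ·(p₁ᵢ/p₀ᵢ) = 24.4140 + 24.1014 + 13.0908 + 30.7328 + 9.3411 = 101.6801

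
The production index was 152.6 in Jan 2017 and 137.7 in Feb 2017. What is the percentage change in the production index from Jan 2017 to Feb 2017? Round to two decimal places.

Change = (137.7 − 152.6) / 152.6 × 100
       = -14.9 / 152.6 × 100 = -9.7641%

-9.76%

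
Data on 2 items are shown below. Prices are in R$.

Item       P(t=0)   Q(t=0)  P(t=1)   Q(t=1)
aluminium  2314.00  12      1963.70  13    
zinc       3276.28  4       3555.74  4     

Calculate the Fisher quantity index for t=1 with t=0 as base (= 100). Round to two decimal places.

105.43

Laspeyres component (base-period weights):
ΣP(t=0)Q(t=1) = 2314.00×13 + 3276.28×4 = 30082 + 13105.12 = 43187.12
ΣP(t=0)Q(t=0) = 2314.00×12 + 3276.28×4 = 27768 + 13105.12 = 40873.12
L = 43187.12 / 40873.12 × 100 = 105.6614
Paasche component (current-period weights):
ΣP(t=1)Q(t=1) = 1963.70×13 + 3555.74×4 = 25528.1 + 14222.96 = 39751.06
ΣP(t=1)Q(t=0) = 1963.70×12 + 3555.74×4 = 23564.4 + 14222.96 = 37787.36
P = 39751.06 / 37787.36 × 100 = 105.1967
Fisher = √(L × P) = √(105.6614 × 105.1967) = 105.4288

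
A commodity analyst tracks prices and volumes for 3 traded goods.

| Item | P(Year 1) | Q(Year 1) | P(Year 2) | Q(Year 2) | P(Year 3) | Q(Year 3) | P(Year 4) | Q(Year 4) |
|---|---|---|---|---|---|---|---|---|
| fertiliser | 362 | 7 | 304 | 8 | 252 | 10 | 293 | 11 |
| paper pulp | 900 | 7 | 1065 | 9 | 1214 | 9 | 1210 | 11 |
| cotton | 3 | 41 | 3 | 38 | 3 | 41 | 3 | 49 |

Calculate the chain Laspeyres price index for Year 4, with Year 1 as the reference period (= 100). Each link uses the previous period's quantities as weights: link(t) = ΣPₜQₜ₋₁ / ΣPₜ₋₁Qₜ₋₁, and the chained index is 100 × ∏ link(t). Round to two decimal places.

Link Year 1→Year 2:
ΣP(Year 2)Q(Year 1) = 304×7 + 1065×7 + 3×41 = 2128 + 7455 + 123 = 9706
ΣP(Year 1)Q(Year 1) = 362×7 + 900×7 + 3×41 = 2534 + 6300 + 123 = 8957
link = 9706/8957 = 1.083622
Link Year 2→Year 3:
ΣP(Year 3)Q(Year 2) = 252×8 + 1214×9 + 3×38 = 2016 + 10926 + 114 = 13056
ΣP(Year 2)Q(Year 2) = 304×8 + 1065×9 + 3×38 = 2432 + 9585 + 114 = 12131
link = 13056/12131 = 1.076251
Link Year 3→Year 4:
ΣP(Year 4)Q(Year 3) = 293×10 + 1210×9 + 3×41 = 2930 + 10890 + 123 = 13943
ΣP(Year 3)Q(Year 3) = 252×10 + 1214×9 + 3×41 = 2520 + 10926 + 123 = 13569
link = 13943/13569 = 1.027563
Chained index = 100 × 1.083622 × 1.076251 × 1.027563 = 119.8394

119.84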